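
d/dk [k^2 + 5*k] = 2*k + 5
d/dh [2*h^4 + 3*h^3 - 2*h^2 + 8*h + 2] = 8*h^3 + 9*h^2 - 4*h + 8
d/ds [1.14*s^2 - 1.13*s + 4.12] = 2.28*s - 1.13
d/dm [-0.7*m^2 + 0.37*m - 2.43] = 0.37 - 1.4*m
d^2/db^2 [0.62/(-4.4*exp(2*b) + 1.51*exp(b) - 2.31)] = (-0.62*(8.8*exp(b) - 1.51)*(17.6*exp(b) - 3.02)*exp(b) + (10.912*exp(b) - 0.9362)*(4.4*exp(2*b) - 1.51*exp(b) + 2.31))*exp(b)/(4.4*exp(2*b) - 1.51*exp(b) + 2.31)^3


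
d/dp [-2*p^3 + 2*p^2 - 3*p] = -6*p^2 + 4*p - 3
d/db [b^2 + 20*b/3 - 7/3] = 2*b + 20/3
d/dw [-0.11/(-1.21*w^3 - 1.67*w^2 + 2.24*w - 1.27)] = (-0.3993*w^2 - 0.3674*w + 0.2464)/(1.21*w^3 + 1.67*w^2 - 2.24*w + 1.27)^2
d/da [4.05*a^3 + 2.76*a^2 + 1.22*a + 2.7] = 12.15*a^2 + 5.52*a + 1.22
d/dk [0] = 0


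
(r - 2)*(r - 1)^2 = r^3 - 4*r^2 + 5*r - 2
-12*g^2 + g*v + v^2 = (-3*g + v)*(4*g + v)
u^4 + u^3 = u^3*(u + 1)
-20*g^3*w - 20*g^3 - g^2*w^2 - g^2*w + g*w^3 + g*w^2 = (-5*g + w)*(4*g + w)*(g*w + g)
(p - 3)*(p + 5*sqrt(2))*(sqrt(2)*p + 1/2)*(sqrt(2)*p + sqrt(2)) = 2*p^4 - 4*p^3 + 21*sqrt(2)*p^3/2 - 21*sqrt(2)*p^2 - p^2 - 63*sqrt(2)*p/2 - 10*p - 15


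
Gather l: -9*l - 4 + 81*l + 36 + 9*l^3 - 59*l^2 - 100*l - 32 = 9*l^3 - 59*l^2 - 28*l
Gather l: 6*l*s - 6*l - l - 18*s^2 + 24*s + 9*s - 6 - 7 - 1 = l*(6*s - 7) - 18*s^2 + 33*s - 14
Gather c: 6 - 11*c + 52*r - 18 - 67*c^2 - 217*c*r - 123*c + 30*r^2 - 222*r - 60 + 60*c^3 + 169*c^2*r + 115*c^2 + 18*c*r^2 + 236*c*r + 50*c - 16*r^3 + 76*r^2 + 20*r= 60*c^3 + c^2*(169*r + 48) + c*(18*r^2 + 19*r - 84) - 16*r^3 + 106*r^2 - 150*r - 72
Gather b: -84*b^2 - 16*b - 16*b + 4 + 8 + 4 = -84*b^2 - 32*b + 16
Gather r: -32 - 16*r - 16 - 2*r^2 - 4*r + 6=-2*r^2 - 20*r - 42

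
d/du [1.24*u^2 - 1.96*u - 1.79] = 2.48*u - 1.96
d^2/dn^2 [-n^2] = -2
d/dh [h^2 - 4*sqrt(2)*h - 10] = 2*h - 4*sqrt(2)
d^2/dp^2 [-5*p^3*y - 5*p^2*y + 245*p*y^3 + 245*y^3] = 10*y*(-3*p - 1)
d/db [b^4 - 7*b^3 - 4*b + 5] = 4*b^3 - 21*b^2 - 4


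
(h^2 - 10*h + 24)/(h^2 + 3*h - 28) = (h - 6)/(h + 7)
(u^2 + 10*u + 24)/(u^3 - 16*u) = (u + 6)/(u*(u - 4))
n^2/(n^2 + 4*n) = n/(n + 4)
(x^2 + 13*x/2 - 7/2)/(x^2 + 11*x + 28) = (x - 1/2)/(x + 4)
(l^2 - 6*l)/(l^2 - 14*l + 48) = l/(l - 8)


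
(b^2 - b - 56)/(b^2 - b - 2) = (-b^2 + b + 56)/(-b^2 + b + 2)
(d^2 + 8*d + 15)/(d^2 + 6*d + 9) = (d + 5)/(d + 3)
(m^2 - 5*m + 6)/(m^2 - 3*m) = (m - 2)/m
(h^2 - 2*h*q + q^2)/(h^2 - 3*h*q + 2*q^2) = (-h + q)/(-h + 2*q)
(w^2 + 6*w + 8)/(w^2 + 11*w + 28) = (w + 2)/(w + 7)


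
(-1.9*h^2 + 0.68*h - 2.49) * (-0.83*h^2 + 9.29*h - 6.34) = 1.577*h^4 - 18.2154*h^3 + 20.4299*h^2 - 27.4433*h + 15.7866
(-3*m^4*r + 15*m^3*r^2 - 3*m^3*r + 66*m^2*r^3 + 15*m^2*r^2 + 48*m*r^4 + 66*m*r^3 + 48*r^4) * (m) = -3*m^5*r + 15*m^4*r^2 - 3*m^4*r + 66*m^3*r^3 + 15*m^3*r^2 + 48*m^2*r^4 + 66*m^2*r^3 + 48*m*r^4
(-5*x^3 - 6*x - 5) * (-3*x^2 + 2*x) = 15*x^5 - 10*x^4 + 18*x^3 + 3*x^2 - 10*x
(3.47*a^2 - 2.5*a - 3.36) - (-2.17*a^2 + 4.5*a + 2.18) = 5.64*a^2 - 7.0*a - 5.54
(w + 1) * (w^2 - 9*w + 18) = w^3 - 8*w^2 + 9*w + 18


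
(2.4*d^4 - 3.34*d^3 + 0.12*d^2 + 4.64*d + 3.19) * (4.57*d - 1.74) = 10.968*d^5 - 19.4398*d^4 + 6.36*d^3 + 20.996*d^2 + 6.5047*d - 5.5506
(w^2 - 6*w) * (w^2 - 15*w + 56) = w^4 - 21*w^3 + 146*w^2 - 336*w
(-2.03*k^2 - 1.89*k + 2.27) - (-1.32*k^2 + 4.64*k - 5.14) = -0.71*k^2 - 6.53*k + 7.41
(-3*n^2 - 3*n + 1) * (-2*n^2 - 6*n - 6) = 6*n^4 + 24*n^3 + 34*n^2 + 12*n - 6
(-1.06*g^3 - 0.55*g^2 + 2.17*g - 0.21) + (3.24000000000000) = -1.06*g^3 - 0.55*g^2 + 2.17*g + 3.03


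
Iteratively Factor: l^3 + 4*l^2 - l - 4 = (l - 1)*(l^2 + 5*l + 4) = (l - 1)*(l + 4)*(l + 1)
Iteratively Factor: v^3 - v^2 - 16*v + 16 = (v - 1)*(v^2 - 16) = (v - 1)*(v + 4)*(v - 4)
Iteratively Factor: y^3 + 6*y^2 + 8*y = (y + 2)*(y^2 + 4*y) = (y + 2)*(y + 4)*(y)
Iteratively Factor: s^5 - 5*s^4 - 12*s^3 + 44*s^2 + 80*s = (s)*(s^4 - 5*s^3 - 12*s^2 + 44*s + 80) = s*(s - 5)*(s^3 - 12*s - 16) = s*(s - 5)*(s + 2)*(s^2 - 2*s - 8) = s*(s - 5)*(s + 2)^2*(s - 4)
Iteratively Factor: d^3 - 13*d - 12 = (d + 1)*(d^2 - d - 12) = (d + 1)*(d + 3)*(d - 4)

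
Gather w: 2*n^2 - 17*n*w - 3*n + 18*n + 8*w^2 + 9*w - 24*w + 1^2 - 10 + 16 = 2*n^2 + 15*n + 8*w^2 + w*(-17*n - 15) + 7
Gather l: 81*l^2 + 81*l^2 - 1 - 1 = 162*l^2 - 2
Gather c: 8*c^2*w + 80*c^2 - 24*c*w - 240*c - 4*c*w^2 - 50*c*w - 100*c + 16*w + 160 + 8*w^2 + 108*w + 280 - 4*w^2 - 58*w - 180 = c^2*(8*w + 80) + c*(-4*w^2 - 74*w - 340) + 4*w^2 + 66*w + 260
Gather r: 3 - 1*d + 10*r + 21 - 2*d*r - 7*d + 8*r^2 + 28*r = -8*d + 8*r^2 + r*(38 - 2*d) + 24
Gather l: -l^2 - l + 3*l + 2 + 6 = -l^2 + 2*l + 8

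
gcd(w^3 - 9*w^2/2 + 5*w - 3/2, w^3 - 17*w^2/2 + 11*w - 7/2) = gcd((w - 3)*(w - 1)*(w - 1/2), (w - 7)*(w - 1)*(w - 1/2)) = w^2 - 3*w/2 + 1/2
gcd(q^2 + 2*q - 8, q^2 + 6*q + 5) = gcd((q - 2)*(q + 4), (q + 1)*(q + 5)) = 1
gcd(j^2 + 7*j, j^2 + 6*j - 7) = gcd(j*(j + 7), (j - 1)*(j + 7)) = j + 7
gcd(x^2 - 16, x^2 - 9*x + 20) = x - 4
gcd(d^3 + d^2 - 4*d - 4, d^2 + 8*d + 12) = d + 2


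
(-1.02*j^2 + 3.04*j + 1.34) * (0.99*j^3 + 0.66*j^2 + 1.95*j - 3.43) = -1.0098*j^5 + 2.3364*j^4 + 1.344*j^3 + 10.311*j^2 - 7.8142*j - 4.5962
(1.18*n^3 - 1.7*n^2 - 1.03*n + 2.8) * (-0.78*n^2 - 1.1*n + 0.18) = -0.9204*n^5 + 0.028*n^4 + 2.8858*n^3 - 1.357*n^2 - 3.2654*n + 0.504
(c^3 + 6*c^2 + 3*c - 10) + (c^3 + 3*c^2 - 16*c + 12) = 2*c^3 + 9*c^2 - 13*c + 2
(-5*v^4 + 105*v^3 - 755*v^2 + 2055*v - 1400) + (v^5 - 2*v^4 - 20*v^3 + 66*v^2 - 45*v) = v^5 - 7*v^4 + 85*v^3 - 689*v^2 + 2010*v - 1400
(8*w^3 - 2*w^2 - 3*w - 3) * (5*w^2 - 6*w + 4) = 40*w^5 - 58*w^4 + 29*w^3 - 5*w^2 + 6*w - 12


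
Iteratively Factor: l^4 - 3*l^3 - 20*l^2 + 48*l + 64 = (l - 4)*(l^3 + l^2 - 16*l - 16) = (l - 4)^2*(l^2 + 5*l + 4) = (l - 4)^2*(l + 1)*(l + 4)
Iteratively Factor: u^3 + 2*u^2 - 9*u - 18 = (u + 2)*(u^2 - 9) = (u - 3)*(u + 2)*(u + 3)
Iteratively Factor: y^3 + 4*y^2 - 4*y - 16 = (y - 2)*(y^2 + 6*y + 8) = (y - 2)*(y + 2)*(y + 4)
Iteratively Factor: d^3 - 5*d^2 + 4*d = (d - 1)*(d^2 - 4*d) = d*(d - 1)*(d - 4)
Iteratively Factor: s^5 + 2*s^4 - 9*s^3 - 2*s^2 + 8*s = (s + 1)*(s^4 + s^3 - 10*s^2 + 8*s) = s*(s + 1)*(s^3 + s^2 - 10*s + 8) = s*(s - 2)*(s + 1)*(s^2 + 3*s - 4) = s*(s - 2)*(s - 1)*(s + 1)*(s + 4)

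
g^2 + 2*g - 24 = (g - 4)*(g + 6)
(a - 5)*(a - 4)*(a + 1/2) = a^3 - 17*a^2/2 + 31*a/2 + 10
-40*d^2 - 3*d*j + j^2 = (-8*d + j)*(5*d + j)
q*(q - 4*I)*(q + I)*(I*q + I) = I*q^4 + 3*q^3 + I*q^3 + 3*q^2 + 4*I*q^2 + 4*I*q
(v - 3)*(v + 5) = v^2 + 2*v - 15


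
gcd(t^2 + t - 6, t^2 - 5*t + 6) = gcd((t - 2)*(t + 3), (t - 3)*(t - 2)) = t - 2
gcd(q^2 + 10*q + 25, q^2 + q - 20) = q + 5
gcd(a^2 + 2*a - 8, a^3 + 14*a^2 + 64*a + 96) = a + 4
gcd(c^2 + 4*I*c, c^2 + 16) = c + 4*I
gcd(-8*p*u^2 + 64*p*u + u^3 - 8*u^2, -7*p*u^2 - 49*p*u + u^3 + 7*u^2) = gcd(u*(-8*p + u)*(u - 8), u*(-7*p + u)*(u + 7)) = u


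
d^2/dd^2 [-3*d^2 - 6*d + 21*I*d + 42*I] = -6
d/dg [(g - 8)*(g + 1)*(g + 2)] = 3*g^2 - 10*g - 22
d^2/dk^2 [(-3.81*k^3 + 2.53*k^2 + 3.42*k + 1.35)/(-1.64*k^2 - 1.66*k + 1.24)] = (1.4210854715202e-14*k^5 + 7.105427357601e-15*k^4 + 31.872184*k^3 - 99.710832*k^2 - 28.631376*k - 34.790552)/(4.410944*k^6 + 13.394208*k^5 + 3.55224*k^4 - 15.68036*k^3 - 2.68584*k^2 + 7.657248*k - 1.906624)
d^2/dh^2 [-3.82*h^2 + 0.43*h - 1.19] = -7.64000000000000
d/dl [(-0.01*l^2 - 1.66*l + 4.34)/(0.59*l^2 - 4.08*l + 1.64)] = (1.0202*l^2 - 5.154*l + 14.9848)/(0.3481*l^4 - 4.8144*l^3 + 18.5816*l^2 - 13.3824*l + 2.6896)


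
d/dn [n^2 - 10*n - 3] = 2*n - 10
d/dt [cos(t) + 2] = -sin(t)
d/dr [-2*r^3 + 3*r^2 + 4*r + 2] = -6*r^2 + 6*r + 4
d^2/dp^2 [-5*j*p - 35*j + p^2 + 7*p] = 2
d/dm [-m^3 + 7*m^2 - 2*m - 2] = -3*m^2 + 14*m - 2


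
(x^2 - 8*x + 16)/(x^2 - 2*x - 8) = (x - 4)/(x + 2)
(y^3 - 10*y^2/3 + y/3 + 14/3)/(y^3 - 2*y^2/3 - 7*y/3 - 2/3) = (3*y - 7)/(3*y + 1)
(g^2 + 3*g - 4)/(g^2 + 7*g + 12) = (g - 1)/(g + 3)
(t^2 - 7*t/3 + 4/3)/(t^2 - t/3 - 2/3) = (3*t - 4)/(3*t + 2)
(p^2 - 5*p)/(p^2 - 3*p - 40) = p*(5 - p)/(-p^2 + 3*p + 40)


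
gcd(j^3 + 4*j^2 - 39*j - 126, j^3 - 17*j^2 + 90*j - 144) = j - 6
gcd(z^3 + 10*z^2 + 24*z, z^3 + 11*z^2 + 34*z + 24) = z^2 + 10*z + 24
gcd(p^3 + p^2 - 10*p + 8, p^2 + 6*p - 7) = p - 1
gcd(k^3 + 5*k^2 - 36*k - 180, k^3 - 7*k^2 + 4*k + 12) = k - 6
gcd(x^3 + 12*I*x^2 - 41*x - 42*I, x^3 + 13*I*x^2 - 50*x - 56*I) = x^2 + 9*I*x - 14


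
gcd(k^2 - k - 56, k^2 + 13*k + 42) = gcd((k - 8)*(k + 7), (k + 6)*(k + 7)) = k + 7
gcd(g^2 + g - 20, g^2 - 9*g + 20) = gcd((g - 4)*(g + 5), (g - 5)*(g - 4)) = g - 4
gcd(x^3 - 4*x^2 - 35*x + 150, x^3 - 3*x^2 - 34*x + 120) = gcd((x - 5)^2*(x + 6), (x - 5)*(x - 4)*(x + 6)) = x^2 + x - 30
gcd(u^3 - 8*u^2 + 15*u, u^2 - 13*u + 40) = u - 5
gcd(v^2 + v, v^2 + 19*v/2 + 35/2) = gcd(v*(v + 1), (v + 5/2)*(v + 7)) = 1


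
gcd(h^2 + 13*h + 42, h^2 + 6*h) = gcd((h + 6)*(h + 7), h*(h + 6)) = h + 6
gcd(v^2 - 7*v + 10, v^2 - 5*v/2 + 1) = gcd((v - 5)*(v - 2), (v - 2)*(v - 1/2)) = v - 2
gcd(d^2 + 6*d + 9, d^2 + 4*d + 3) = d + 3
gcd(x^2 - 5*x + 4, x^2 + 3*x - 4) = x - 1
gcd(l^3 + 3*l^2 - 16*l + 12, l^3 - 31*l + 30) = l^2 + 5*l - 6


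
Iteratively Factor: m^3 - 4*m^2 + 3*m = (m - 1)*(m^2 - 3*m) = m*(m - 1)*(m - 3)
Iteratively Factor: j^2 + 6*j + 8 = (j + 4)*(j + 2)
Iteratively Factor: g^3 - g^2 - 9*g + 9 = (g - 1)*(g^2 - 9) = (g - 1)*(g + 3)*(g - 3)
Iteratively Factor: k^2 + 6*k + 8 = (k + 4)*(k + 2)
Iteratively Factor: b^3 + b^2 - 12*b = (b)*(b^2 + b - 12) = b*(b - 3)*(b + 4)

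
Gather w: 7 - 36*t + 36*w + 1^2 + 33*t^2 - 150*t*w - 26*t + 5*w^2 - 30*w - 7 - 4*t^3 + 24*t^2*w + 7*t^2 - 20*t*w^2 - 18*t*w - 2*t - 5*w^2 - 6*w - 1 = -4*t^3 + 40*t^2 - 20*t*w^2 - 64*t + w*(24*t^2 - 168*t)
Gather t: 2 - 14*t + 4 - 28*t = 6 - 42*t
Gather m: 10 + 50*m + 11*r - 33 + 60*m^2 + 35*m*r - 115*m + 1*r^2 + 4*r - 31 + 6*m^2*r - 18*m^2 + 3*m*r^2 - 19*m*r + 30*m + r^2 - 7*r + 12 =m^2*(6*r + 42) + m*(3*r^2 + 16*r - 35) + 2*r^2 + 8*r - 42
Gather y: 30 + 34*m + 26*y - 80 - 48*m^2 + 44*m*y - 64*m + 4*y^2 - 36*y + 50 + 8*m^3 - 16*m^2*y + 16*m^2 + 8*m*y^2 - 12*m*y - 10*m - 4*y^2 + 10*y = 8*m^3 - 32*m^2 + 8*m*y^2 - 40*m + y*(-16*m^2 + 32*m)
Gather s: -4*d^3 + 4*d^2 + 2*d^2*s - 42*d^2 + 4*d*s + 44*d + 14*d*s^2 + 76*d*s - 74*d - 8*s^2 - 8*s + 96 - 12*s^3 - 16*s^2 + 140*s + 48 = -4*d^3 - 38*d^2 - 30*d - 12*s^3 + s^2*(14*d - 24) + s*(2*d^2 + 80*d + 132) + 144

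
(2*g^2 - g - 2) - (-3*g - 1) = 2*g^2 + 2*g - 1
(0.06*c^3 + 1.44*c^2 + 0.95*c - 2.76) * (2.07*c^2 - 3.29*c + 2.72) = 0.1242*c^5 + 2.7834*c^4 - 2.6079*c^3 - 4.9219*c^2 + 11.6644*c - 7.5072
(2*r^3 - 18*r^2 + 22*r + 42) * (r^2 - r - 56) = 2*r^5 - 20*r^4 - 72*r^3 + 1028*r^2 - 1274*r - 2352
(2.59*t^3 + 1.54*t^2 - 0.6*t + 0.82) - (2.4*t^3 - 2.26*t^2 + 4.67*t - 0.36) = 0.19*t^3 + 3.8*t^2 - 5.27*t + 1.18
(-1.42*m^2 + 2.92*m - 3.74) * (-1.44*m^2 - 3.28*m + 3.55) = 2.0448*m^4 + 0.4528*m^3 - 9.233*m^2 + 22.6332*m - 13.277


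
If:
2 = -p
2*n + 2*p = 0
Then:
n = 2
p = -2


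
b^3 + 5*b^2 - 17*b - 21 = (b - 3)*(b + 1)*(b + 7)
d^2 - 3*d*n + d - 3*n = (d + 1)*(d - 3*n)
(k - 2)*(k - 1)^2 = k^3 - 4*k^2 + 5*k - 2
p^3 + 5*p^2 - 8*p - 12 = (p - 2)*(p + 1)*(p + 6)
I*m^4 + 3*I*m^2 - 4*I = (m + 1)*(m - 2*I)*(m + 2*I)*(I*m - I)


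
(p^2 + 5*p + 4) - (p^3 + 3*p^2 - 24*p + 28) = -p^3 - 2*p^2 + 29*p - 24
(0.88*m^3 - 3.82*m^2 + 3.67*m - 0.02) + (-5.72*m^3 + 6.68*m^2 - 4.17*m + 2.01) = -4.84*m^3 + 2.86*m^2 - 0.5*m + 1.99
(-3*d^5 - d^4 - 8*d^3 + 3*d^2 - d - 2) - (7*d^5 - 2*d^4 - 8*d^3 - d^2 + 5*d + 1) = -10*d^5 + d^4 + 4*d^2 - 6*d - 3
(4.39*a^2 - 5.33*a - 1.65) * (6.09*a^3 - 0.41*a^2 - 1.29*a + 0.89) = 26.7351*a^5 - 34.2596*a^4 - 13.5263*a^3 + 11.4593*a^2 - 2.6152*a - 1.4685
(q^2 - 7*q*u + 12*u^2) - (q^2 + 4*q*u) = -11*q*u + 12*u^2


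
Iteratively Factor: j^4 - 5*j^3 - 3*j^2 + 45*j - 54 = (j - 3)*(j^3 - 2*j^2 - 9*j + 18) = (j - 3)^2*(j^2 + j - 6) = (j - 3)^2*(j - 2)*(j + 3)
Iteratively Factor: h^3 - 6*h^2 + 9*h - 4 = (h - 4)*(h^2 - 2*h + 1) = (h - 4)*(h - 1)*(h - 1)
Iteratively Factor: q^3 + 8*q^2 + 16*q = (q)*(q^2 + 8*q + 16) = q*(q + 4)*(q + 4)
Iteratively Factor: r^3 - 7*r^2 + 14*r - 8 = (r - 2)*(r^2 - 5*r + 4) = (r - 2)*(r - 1)*(r - 4)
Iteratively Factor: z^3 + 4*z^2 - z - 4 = (z - 1)*(z^2 + 5*z + 4) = (z - 1)*(z + 1)*(z + 4)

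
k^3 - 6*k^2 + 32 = (k - 4)^2*(k + 2)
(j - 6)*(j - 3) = j^2 - 9*j + 18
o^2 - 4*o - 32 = (o - 8)*(o + 4)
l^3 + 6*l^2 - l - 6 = (l - 1)*(l + 1)*(l + 6)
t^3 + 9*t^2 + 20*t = t*(t + 4)*(t + 5)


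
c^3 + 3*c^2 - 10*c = c*(c - 2)*(c + 5)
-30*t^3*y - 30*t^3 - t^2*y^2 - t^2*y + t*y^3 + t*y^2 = (-6*t + y)*(5*t + y)*(t*y + t)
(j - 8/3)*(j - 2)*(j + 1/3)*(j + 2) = j^4 - 7*j^3/3 - 44*j^2/9 + 28*j/3 + 32/9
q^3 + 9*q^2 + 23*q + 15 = (q + 1)*(q + 3)*(q + 5)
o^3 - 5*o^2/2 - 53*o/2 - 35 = (o - 7)*(o + 2)*(o + 5/2)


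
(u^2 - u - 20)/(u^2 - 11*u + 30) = (u + 4)/(u - 6)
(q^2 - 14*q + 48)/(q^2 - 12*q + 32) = (q - 6)/(q - 4)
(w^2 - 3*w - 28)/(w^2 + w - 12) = (w - 7)/(w - 3)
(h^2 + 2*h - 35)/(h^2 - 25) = (h + 7)/(h + 5)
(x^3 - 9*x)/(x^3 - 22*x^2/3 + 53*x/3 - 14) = 3*x*(x + 3)/(3*x^2 - 13*x + 14)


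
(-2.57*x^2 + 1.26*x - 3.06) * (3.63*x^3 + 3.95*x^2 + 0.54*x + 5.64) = -9.3291*x^5 - 5.5777*x^4 - 7.5186*x^3 - 25.9014*x^2 + 5.454*x - 17.2584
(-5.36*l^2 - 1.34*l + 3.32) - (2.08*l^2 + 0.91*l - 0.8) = -7.44*l^2 - 2.25*l + 4.12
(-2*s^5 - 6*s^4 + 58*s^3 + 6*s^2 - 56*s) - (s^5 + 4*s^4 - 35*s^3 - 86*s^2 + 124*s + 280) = -3*s^5 - 10*s^4 + 93*s^3 + 92*s^2 - 180*s - 280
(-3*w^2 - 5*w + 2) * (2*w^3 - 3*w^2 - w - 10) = -6*w^5 - w^4 + 22*w^3 + 29*w^2 + 48*w - 20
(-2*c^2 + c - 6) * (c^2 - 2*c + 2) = -2*c^4 + 5*c^3 - 12*c^2 + 14*c - 12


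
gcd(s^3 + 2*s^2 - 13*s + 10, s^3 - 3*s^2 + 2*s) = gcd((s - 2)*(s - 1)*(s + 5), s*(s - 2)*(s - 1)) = s^2 - 3*s + 2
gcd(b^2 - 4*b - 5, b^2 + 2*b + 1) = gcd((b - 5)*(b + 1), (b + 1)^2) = b + 1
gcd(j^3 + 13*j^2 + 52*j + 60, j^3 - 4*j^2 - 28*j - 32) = j + 2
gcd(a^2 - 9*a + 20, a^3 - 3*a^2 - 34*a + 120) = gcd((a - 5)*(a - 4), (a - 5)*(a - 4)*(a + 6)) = a^2 - 9*a + 20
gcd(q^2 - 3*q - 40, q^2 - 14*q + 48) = q - 8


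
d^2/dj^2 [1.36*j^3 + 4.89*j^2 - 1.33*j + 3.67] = 8.16*j + 9.78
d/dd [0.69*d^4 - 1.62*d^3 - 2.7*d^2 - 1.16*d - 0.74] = 2.76*d^3 - 4.86*d^2 - 5.4*d - 1.16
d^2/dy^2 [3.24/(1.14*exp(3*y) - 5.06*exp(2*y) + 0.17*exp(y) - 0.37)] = ((-33.2424*exp(2*y) + 65.5776*exp(y) - 0.5508)*(1.14*exp(3*y) - 5.06*exp(2*y) + 0.17*exp(y) - 0.37) + 3.24*(3.42*exp(2*y) - 10.12*exp(y) + 0.17)*(6.84*exp(2*y) - 20.24*exp(y) + 0.34)*exp(y))*exp(y)/(1.14*exp(3*y) - 5.06*exp(2*y) + 0.17*exp(y) - 0.37)^3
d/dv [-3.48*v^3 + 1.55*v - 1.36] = 1.55 - 10.44*v^2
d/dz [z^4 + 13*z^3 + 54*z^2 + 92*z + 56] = 4*z^3 + 39*z^2 + 108*z + 92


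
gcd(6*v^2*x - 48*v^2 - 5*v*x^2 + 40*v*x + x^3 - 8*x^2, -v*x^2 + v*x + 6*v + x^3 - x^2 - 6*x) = 1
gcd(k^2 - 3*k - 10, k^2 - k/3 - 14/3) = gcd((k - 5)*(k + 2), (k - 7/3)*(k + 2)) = k + 2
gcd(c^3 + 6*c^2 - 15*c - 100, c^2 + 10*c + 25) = c^2 + 10*c + 25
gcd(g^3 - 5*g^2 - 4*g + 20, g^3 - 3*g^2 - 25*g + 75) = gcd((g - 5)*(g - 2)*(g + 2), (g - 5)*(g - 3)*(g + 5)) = g - 5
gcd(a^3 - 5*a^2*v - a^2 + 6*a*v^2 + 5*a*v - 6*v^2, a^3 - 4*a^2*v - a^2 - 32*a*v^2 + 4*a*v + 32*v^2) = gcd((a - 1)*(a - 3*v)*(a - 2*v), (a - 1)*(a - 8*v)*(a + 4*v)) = a - 1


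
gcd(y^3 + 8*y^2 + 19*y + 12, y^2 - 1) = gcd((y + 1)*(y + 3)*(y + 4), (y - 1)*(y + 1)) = y + 1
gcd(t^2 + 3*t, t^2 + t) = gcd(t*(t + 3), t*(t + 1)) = t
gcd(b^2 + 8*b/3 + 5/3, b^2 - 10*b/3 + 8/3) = 1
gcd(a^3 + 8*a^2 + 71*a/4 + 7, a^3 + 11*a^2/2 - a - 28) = a^2 + 15*a/2 + 14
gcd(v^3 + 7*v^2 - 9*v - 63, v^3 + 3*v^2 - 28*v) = v + 7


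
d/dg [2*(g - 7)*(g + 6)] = 4*g - 2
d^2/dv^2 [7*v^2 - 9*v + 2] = 14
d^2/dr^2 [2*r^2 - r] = 4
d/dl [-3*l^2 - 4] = -6*l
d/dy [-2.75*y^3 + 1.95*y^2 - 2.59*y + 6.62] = -8.25*y^2 + 3.9*y - 2.59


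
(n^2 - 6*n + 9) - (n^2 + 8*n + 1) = 8 - 14*n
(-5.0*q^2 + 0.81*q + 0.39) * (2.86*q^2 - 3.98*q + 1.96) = -14.3*q^4 + 22.2166*q^3 - 11.9084*q^2 + 0.0354000000000001*q + 0.7644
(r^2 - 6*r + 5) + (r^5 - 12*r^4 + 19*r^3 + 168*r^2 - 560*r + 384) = r^5 - 12*r^4 + 19*r^3 + 169*r^2 - 566*r + 389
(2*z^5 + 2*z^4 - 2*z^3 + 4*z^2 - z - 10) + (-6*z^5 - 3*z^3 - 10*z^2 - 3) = -4*z^5 + 2*z^4 - 5*z^3 - 6*z^2 - z - 13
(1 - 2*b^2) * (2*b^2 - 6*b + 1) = -4*b^4 + 12*b^3 - 6*b + 1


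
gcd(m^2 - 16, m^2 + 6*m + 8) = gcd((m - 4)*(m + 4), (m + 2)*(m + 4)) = m + 4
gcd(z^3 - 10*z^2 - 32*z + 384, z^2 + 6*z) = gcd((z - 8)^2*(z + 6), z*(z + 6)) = z + 6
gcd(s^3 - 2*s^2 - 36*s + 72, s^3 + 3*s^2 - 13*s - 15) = 1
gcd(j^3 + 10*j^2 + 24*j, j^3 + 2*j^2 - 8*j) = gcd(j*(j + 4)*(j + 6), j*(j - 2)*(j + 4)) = j^2 + 4*j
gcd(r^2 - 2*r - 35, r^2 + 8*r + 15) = r + 5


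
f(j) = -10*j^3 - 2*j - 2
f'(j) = -30*j^2 - 2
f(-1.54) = 37.60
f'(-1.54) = -73.15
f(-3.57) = 460.13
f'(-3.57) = -384.35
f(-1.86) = 66.07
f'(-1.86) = -105.79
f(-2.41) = 142.80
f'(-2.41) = -176.24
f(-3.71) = 516.07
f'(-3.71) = -414.92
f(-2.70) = 200.23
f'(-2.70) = -220.70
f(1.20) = -21.68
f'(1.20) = -45.20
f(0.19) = -2.45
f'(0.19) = -3.08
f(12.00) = -17306.00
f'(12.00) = -4322.00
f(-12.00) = 17302.00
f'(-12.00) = -4322.00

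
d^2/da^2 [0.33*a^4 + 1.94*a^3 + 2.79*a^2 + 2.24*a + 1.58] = 3.96*a^2 + 11.64*a + 5.58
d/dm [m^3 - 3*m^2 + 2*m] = 3*m^2 - 6*m + 2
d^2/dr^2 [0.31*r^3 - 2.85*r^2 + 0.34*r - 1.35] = 1.86*r - 5.7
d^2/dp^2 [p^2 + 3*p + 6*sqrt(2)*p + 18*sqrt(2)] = 2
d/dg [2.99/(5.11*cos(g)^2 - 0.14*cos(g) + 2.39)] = (30.5578*cos(g) - 0.4186)*sin(g)/(5.11*cos(g)^2 - 0.14*cos(g) + 2.39)^2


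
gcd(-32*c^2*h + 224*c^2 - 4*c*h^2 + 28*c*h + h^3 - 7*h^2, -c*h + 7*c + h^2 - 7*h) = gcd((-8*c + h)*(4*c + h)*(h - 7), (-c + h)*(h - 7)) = h - 7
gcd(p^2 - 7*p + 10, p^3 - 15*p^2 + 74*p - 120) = p - 5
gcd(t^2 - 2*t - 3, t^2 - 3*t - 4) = t + 1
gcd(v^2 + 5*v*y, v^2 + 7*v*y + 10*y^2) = v + 5*y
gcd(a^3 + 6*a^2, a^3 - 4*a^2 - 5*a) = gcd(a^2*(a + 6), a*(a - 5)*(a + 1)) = a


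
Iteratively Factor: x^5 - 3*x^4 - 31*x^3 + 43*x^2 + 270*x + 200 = (x + 1)*(x^4 - 4*x^3 - 27*x^2 + 70*x + 200) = (x - 5)*(x + 1)*(x^3 + x^2 - 22*x - 40) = (x - 5)^2*(x + 1)*(x^2 + 6*x + 8) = (x - 5)^2*(x + 1)*(x + 2)*(x + 4)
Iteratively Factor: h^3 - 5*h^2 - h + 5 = (h - 1)*(h^2 - 4*h - 5) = (h - 1)*(h + 1)*(h - 5)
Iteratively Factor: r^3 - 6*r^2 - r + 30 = (r - 5)*(r^2 - r - 6) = (r - 5)*(r - 3)*(r + 2)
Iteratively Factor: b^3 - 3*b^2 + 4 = (b + 1)*(b^2 - 4*b + 4) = (b - 2)*(b + 1)*(b - 2)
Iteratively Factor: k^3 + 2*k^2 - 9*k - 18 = (k + 2)*(k^2 - 9) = (k - 3)*(k + 2)*(k + 3)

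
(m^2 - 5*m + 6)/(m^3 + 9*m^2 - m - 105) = (m - 2)/(m^2 + 12*m + 35)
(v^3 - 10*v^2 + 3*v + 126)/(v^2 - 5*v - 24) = (v^2 - 13*v + 42)/(v - 8)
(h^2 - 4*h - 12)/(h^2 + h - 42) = (h + 2)/(h + 7)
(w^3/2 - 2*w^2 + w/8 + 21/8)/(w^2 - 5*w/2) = (4*w^3 - 16*w^2 + w + 21)/(4*w*(2*w - 5))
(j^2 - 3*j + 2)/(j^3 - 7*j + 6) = 1/(j + 3)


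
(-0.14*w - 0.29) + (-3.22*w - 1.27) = -3.36*w - 1.56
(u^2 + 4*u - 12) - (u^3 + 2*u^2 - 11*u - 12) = -u^3 - u^2 + 15*u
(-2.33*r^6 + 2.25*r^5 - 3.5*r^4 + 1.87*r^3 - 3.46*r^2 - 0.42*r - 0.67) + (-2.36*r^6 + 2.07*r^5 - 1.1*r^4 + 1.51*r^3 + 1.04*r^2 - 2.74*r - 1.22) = -4.69*r^6 + 4.32*r^5 - 4.6*r^4 + 3.38*r^3 - 2.42*r^2 - 3.16*r - 1.89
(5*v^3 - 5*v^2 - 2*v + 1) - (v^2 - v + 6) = 5*v^3 - 6*v^2 - v - 5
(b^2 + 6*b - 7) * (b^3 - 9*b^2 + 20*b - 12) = b^5 - 3*b^4 - 41*b^3 + 171*b^2 - 212*b + 84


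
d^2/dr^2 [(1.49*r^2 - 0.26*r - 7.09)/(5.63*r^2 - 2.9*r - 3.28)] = (32.172072*r^3 - 1183.29651*r^2 + 665.742996*r - 344.10108)/(178.453547*r^6 - 275.76303*r^5 - 169.852596*r^4 + 296.92636*r^3 + 98.954976*r^2 - 93.59808*r - 35.287552)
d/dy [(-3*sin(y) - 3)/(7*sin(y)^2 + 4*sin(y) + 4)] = 21*(sin(y) + 2)*sin(y)*cos(y)/(7*sin(y)^2 + 4*sin(y) + 4)^2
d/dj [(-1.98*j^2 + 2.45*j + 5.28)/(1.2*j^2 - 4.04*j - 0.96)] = (5.0592*j^2 - 8.8704*j + 18.9792)/(1.44*j^4 - 9.696*j^3 + 14.0176*j^2 + 7.7568*j + 0.9216)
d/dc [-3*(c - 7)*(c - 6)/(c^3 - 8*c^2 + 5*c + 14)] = 3*(c^2 - 12*c + 8)/(c^4 - 2*c^3 - 3*c^2 + 4*c + 4)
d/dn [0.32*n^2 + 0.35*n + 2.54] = 0.64*n + 0.35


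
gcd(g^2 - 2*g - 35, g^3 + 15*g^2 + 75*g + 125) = g + 5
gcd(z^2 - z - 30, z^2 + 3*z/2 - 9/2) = 1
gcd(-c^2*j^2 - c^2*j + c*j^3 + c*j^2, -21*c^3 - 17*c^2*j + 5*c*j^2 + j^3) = 1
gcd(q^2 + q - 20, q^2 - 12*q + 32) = q - 4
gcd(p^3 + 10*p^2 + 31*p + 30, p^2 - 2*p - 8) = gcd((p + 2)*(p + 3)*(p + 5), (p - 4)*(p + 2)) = p + 2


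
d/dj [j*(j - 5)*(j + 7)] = 3*j^2 + 4*j - 35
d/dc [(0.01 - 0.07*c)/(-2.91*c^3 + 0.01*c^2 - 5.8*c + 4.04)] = (-0.4074*c^3 + 0.088*c^2 - 0.000199999999999978*c - 0.2248)/(8.4681*c^6 - 0.0582*c^5 + 33.7561*c^4 - 23.6288*c^3 + 33.7208*c^2 - 46.864*c + 16.3216)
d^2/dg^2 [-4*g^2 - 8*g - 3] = -8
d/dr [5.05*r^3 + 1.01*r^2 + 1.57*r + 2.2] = 15.15*r^2 + 2.02*r + 1.57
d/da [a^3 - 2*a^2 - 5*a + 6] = 3*a^2 - 4*a - 5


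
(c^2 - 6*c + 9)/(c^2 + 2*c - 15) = (c - 3)/(c + 5)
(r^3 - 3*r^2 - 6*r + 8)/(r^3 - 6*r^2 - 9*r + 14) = (r - 4)/(r - 7)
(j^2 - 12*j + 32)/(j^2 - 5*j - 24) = (j - 4)/(j + 3)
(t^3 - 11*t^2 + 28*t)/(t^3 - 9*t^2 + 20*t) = (t - 7)/(t - 5)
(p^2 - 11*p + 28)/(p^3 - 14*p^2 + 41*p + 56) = (p - 4)/(p^2 - 7*p - 8)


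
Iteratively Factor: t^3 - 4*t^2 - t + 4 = (t + 1)*(t^2 - 5*t + 4) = (t - 4)*(t + 1)*(t - 1)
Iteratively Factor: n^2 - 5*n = (n - 5)*(n)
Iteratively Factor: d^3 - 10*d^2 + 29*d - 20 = (d - 5)*(d^2 - 5*d + 4) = (d - 5)*(d - 1)*(d - 4)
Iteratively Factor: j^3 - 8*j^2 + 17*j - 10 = (j - 2)*(j^2 - 6*j + 5) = (j - 5)*(j - 2)*(j - 1)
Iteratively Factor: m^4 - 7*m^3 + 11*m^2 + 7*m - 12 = (m + 1)*(m^3 - 8*m^2 + 19*m - 12) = (m - 1)*(m + 1)*(m^2 - 7*m + 12) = (m - 4)*(m - 1)*(m + 1)*(m - 3)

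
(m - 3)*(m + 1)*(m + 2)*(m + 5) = m^4 + 5*m^3 - 7*m^2 - 41*m - 30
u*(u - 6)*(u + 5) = u^3 - u^2 - 30*u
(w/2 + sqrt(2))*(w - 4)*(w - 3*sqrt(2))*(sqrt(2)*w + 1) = sqrt(2)*w^4/2 - 2*sqrt(2)*w^3 - w^3/2 - 13*sqrt(2)*w^2/2 + 2*w^2 - 6*w + 26*sqrt(2)*w + 24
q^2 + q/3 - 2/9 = (q - 1/3)*(q + 2/3)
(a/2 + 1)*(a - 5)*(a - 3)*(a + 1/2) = a^4/2 - 11*a^3/4 - 2*a^2 + 59*a/4 + 15/2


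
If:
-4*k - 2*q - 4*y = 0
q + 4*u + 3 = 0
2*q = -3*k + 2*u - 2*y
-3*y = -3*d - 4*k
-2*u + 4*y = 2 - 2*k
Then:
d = -3/2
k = 1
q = -5/3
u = -1/3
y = -1/6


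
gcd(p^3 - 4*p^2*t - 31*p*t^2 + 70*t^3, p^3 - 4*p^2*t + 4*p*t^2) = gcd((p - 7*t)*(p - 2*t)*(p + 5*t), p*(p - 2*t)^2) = p - 2*t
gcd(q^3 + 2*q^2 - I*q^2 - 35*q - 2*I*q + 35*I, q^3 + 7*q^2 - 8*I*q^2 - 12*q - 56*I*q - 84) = q + 7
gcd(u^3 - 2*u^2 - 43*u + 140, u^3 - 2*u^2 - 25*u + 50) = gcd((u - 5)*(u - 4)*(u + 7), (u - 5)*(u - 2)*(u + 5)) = u - 5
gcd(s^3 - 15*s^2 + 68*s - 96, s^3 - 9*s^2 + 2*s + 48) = s^2 - 11*s + 24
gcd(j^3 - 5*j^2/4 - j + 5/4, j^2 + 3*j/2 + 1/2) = j + 1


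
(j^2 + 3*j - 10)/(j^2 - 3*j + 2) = (j + 5)/(j - 1)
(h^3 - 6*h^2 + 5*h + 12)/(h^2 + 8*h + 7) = (h^2 - 7*h + 12)/(h + 7)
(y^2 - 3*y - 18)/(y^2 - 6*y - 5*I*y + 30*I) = (y + 3)/(y - 5*I)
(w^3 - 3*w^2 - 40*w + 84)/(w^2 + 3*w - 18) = (w^2 - 9*w + 14)/(w - 3)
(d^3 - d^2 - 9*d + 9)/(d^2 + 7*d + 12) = (d^2 - 4*d + 3)/(d + 4)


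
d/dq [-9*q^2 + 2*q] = 2 - 18*q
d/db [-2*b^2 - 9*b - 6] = -4*b - 9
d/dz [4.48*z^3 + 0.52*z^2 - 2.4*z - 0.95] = 13.44*z^2 + 1.04*z - 2.4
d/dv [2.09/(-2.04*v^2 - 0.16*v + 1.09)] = (8.5272*v + 0.3344)/(2.04*v^2 + 0.16*v - 1.09)^2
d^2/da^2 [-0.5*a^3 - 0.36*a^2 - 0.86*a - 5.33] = -3.0*a - 0.72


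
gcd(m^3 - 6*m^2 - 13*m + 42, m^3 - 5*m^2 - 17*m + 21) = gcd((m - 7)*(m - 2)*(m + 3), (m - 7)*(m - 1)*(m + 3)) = m^2 - 4*m - 21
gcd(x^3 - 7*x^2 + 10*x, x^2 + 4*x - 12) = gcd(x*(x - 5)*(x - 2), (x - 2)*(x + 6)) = x - 2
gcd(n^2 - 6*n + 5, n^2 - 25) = n - 5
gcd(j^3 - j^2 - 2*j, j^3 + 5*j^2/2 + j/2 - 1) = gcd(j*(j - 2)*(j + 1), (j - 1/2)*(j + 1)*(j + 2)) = j + 1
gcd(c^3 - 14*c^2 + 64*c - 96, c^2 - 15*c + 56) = 1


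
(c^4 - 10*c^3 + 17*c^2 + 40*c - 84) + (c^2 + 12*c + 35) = c^4 - 10*c^3 + 18*c^2 + 52*c - 49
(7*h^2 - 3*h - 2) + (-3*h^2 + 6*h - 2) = 4*h^2 + 3*h - 4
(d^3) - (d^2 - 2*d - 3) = d^3 - d^2 + 2*d + 3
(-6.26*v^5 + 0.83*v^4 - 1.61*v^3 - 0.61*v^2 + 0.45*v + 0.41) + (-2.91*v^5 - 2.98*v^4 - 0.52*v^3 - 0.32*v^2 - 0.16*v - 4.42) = -9.17*v^5 - 2.15*v^4 - 2.13*v^3 - 0.93*v^2 + 0.29*v - 4.01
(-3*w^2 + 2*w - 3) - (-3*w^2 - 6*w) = 8*w - 3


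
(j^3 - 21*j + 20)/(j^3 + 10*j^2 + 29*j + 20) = (j^2 - 5*j + 4)/(j^2 + 5*j + 4)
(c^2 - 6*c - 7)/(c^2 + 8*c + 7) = (c - 7)/(c + 7)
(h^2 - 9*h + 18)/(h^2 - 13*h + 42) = (h - 3)/(h - 7)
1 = 1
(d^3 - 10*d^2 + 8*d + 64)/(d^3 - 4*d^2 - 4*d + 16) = (d - 8)/(d - 2)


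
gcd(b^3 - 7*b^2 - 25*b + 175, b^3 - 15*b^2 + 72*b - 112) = b - 7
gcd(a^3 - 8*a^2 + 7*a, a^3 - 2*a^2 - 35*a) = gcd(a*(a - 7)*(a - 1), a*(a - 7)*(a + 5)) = a^2 - 7*a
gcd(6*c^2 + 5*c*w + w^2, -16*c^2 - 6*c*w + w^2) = 2*c + w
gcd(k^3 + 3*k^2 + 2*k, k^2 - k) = k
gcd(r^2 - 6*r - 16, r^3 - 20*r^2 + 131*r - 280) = r - 8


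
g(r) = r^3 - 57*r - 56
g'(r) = 3*r^2 - 57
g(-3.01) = 88.30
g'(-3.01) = -29.82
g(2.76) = -192.30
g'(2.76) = -34.15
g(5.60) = -199.58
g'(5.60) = 37.08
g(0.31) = -73.64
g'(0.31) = -56.71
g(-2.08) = 53.56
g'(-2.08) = -44.02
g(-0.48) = -28.75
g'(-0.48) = -56.31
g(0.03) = -57.71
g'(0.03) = -57.00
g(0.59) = -89.42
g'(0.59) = -55.96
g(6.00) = -182.00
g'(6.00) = 51.00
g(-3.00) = 88.00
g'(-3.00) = -30.00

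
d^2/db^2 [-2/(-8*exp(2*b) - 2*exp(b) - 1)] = 4*(4*(8*exp(b) + 1)^2*exp(b) - (16*exp(b) + 1)*(8*exp(2*b) + 2*exp(b) + 1))*exp(b)/(8*exp(2*b) + 2*exp(b) + 1)^3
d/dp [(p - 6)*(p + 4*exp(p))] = p + (p - 6)*(4*exp(p) + 1) + 4*exp(p)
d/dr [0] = 0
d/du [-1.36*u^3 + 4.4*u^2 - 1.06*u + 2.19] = -4.08*u^2 + 8.8*u - 1.06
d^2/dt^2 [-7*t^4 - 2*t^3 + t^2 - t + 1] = -84*t^2 - 12*t + 2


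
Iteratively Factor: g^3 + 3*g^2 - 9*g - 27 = (g + 3)*(g^2 - 9) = (g + 3)^2*(g - 3)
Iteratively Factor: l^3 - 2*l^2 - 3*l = (l + 1)*(l^2 - 3*l) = (l - 3)*(l + 1)*(l)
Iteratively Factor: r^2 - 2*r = (r)*(r - 2)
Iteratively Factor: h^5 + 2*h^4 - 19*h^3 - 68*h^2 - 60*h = (h)*(h^4 + 2*h^3 - 19*h^2 - 68*h - 60) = h*(h + 3)*(h^3 - h^2 - 16*h - 20) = h*(h + 2)*(h + 3)*(h^2 - 3*h - 10) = h*(h + 2)^2*(h + 3)*(h - 5)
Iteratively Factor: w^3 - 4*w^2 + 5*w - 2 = (w - 1)*(w^2 - 3*w + 2) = (w - 1)^2*(w - 2)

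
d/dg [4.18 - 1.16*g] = -1.16000000000000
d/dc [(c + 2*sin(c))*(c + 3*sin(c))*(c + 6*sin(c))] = 11*c^2*cos(c) + 3*c^2 + 22*c*sin(c) + 36*c*sin(2*c) + 108*sin(c)^2*cos(c) + 36*sin(c)^2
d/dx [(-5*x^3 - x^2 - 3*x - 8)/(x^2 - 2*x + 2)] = (-5*x^4 + 20*x^3 - 25*x^2 + 12*x - 22)/(x^4 - 4*x^3 + 8*x^2 - 8*x + 4)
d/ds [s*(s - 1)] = 2*s - 1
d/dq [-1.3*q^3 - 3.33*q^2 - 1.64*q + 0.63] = -3.9*q^2 - 6.66*q - 1.64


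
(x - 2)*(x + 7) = x^2 + 5*x - 14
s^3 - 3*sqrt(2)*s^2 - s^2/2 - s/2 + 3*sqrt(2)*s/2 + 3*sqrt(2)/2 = (s - 1)*(s + 1/2)*(s - 3*sqrt(2))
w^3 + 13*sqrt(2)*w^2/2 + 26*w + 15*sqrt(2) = (w + sqrt(2))*(w + 5*sqrt(2)/2)*(w + 3*sqrt(2))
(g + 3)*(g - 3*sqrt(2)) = g^2 - 3*sqrt(2)*g + 3*g - 9*sqrt(2)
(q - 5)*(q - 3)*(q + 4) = q^3 - 4*q^2 - 17*q + 60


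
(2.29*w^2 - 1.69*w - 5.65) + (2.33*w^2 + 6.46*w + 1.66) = 4.62*w^2 + 4.77*w - 3.99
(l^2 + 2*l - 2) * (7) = 7*l^2 + 14*l - 14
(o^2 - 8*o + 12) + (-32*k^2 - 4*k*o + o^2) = -32*k^2 - 4*k*o + 2*o^2 - 8*o + 12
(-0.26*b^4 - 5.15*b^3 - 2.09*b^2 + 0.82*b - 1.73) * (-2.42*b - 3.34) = 0.6292*b^5 + 13.3314*b^4 + 22.2588*b^3 + 4.9962*b^2 + 1.4478*b + 5.7782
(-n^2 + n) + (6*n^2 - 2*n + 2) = 5*n^2 - n + 2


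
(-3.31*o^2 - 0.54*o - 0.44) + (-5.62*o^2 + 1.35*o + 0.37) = -8.93*o^2 + 0.81*o - 0.07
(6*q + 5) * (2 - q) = -6*q^2 + 7*q + 10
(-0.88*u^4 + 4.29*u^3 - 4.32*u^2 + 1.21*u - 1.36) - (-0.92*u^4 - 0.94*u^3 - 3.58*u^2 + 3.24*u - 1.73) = 0.04*u^4 + 5.23*u^3 - 0.74*u^2 - 2.03*u + 0.37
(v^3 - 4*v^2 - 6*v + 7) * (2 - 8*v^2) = -8*v^5 + 32*v^4 + 50*v^3 - 64*v^2 - 12*v + 14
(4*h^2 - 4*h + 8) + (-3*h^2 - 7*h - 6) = h^2 - 11*h + 2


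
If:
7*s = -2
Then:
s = -2/7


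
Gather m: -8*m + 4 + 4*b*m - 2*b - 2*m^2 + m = -2*b - 2*m^2 + m*(4*b - 7) + 4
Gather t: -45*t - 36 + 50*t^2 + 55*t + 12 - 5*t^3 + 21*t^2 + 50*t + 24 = -5*t^3 + 71*t^2 + 60*t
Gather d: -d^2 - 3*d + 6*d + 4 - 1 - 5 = -d^2 + 3*d - 2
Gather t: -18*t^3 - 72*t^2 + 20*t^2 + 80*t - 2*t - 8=-18*t^3 - 52*t^2 + 78*t - 8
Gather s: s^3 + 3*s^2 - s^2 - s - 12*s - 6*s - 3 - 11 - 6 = s^3 + 2*s^2 - 19*s - 20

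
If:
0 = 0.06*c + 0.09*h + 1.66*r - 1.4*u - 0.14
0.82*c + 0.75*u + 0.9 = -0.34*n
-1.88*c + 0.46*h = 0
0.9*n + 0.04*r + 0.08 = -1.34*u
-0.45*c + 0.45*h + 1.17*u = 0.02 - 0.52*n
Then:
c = 27.87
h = 113.90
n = 157.67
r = -94.09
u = -103.15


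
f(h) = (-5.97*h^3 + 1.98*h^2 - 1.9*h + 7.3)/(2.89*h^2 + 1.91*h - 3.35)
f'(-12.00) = -2.02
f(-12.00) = 27.27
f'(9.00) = -2.03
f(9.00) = -16.95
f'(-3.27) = -0.57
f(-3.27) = 11.43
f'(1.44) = -2.96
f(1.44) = -1.70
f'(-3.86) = -1.22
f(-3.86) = 11.98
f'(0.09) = -1.21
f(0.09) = -2.26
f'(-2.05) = 12.14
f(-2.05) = 14.54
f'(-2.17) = 7.74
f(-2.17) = 13.37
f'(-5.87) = -1.82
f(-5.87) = 15.22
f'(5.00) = -1.98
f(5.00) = -8.91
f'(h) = (-5.78*h - 1.91)*(-5.97*h^3 + 1.98*h^2 - 1.9*h + 7.3)/(2.89*h^2 + 1.91*h - 3.35)^2 + (-17.91*h^2 + 3.96*h - 1.9)/(2.89*h^2 + 1.91*h - 3.35)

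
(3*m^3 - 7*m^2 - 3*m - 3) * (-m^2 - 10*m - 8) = -3*m^5 - 23*m^4 + 49*m^3 + 89*m^2 + 54*m + 24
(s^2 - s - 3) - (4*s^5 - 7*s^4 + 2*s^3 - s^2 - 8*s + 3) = -4*s^5 + 7*s^4 - 2*s^3 + 2*s^2 + 7*s - 6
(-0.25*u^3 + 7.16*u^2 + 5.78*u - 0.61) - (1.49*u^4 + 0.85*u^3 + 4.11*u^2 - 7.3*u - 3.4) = -1.49*u^4 - 1.1*u^3 + 3.05*u^2 + 13.08*u + 2.79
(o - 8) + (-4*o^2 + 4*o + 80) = -4*o^2 + 5*o + 72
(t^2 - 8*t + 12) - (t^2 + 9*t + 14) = -17*t - 2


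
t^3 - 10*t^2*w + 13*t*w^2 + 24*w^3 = (t - 8*w)*(t - 3*w)*(t + w)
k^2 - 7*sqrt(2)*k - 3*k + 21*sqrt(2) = (k - 3)*(k - 7*sqrt(2))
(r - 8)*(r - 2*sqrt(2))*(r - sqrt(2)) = r^3 - 8*r^2 - 3*sqrt(2)*r^2 + 4*r + 24*sqrt(2)*r - 32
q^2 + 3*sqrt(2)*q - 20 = (q - 2*sqrt(2))*(q + 5*sqrt(2))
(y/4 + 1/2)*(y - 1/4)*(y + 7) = y^3/4 + 35*y^2/16 + 47*y/16 - 7/8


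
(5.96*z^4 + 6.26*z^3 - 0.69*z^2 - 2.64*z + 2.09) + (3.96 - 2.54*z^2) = 5.96*z^4 + 6.26*z^3 - 3.23*z^2 - 2.64*z + 6.05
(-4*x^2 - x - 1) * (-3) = 12*x^2 + 3*x + 3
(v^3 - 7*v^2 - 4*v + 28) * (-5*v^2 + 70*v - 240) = -5*v^5 + 105*v^4 - 710*v^3 + 1260*v^2 + 2920*v - 6720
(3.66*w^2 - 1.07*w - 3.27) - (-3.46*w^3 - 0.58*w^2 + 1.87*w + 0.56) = 3.46*w^3 + 4.24*w^2 - 2.94*w - 3.83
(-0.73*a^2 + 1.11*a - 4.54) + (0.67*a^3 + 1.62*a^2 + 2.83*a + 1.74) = 0.67*a^3 + 0.89*a^2 + 3.94*a - 2.8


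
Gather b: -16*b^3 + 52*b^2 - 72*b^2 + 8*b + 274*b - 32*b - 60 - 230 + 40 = -16*b^3 - 20*b^2 + 250*b - 250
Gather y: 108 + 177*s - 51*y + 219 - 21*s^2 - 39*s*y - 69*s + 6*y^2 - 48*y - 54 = -21*s^2 + 108*s + 6*y^2 + y*(-39*s - 99) + 273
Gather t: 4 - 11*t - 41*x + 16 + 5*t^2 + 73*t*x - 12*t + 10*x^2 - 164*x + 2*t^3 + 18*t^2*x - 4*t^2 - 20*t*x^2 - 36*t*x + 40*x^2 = 2*t^3 + t^2*(18*x + 1) + t*(-20*x^2 + 37*x - 23) + 50*x^2 - 205*x + 20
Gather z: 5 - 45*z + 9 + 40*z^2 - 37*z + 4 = 40*z^2 - 82*z + 18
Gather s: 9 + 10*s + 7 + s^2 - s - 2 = s^2 + 9*s + 14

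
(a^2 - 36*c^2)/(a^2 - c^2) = (a^2 - 36*c^2)/(a^2 - c^2)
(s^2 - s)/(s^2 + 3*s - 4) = s/(s + 4)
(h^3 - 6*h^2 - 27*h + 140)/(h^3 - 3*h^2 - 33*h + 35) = (h - 4)/(h - 1)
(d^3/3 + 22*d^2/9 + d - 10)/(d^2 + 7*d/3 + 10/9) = (3*d^3 + 22*d^2 + 9*d - 90)/(9*d^2 + 21*d + 10)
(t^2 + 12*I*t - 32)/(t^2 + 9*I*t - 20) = (t + 8*I)/(t + 5*I)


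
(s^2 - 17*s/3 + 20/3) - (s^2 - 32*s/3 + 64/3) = 5*s - 44/3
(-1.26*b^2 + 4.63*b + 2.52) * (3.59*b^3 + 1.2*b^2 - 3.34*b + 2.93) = -4.5234*b^5 + 15.1097*b^4 + 18.8112*b^3 - 16.132*b^2 + 5.1491*b + 7.3836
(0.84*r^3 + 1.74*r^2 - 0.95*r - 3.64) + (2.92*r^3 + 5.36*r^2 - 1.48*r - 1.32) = 3.76*r^3 + 7.1*r^2 - 2.43*r - 4.96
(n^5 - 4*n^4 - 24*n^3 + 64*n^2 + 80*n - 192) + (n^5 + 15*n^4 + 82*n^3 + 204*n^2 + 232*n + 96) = 2*n^5 + 11*n^4 + 58*n^3 + 268*n^2 + 312*n - 96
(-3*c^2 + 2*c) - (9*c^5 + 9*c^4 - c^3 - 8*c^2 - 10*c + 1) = -9*c^5 - 9*c^4 + c^3 + 5*c^2 + 12*c - 1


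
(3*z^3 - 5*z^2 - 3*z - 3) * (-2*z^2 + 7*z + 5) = -6*z^5 + 31*z^4 - 14*z^3 - 40*z^2 - 36*z - 15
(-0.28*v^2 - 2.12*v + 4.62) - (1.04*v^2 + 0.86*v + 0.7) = -1.32*v^2 - 2.98*v + 3.92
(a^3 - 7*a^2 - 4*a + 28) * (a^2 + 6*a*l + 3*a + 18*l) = a^5 + 6*a^4*l - 4*a^4 - 24*a^3*l - 25*a^3 - 150*a^2*l + 16*a^2 + 96*a*l + 84*a + 504*l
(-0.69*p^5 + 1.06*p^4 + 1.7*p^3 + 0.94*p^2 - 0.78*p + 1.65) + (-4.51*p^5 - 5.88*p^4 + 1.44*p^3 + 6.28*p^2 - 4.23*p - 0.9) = -5.2*p^5 - 4.82*p^4 + 3.14*p^3 + 7.22*p^2 - 5.01*p + 0.75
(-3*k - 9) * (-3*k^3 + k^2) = 9*k^4 + 24*k^3 - 9*k^2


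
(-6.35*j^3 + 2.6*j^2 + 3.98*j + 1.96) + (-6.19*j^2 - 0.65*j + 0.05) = -6.35*j^3 - 3.59*j^2 + 3.33*j + 2.01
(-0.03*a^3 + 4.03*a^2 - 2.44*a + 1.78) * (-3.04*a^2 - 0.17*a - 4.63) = 0.0912*a^5 - 12.2461*a^4 + 6.8714*a^3 - 23.6553*a^2 + 10.9946*a - 8.2414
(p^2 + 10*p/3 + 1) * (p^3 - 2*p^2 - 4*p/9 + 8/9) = p^5 + 4*p^4/3 - 55*p^3/9 - 70*p^2/27 + 68*p/27 + 8/9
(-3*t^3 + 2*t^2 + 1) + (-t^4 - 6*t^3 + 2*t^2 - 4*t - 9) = -t^4 - 9*t^3 + 4*t^2 - 4*t - 8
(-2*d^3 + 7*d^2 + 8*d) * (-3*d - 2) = 6*d^4 - 17*d^3 - 38*d^2 - 16*d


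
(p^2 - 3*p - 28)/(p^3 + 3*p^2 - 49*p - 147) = (p + 4)/(p^2 + 10*p + 21)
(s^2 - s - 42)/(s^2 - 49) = (s + 6)/(s + 7)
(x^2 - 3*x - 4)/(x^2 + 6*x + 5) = (x - 4)/(x + 5)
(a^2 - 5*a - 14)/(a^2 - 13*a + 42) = (a + 2)/(a - 6)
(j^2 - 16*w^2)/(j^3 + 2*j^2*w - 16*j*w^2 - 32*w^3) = 1/(j + 2*w)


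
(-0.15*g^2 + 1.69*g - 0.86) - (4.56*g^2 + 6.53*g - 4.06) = -4.71*g^2 - 4.84*g + 3.2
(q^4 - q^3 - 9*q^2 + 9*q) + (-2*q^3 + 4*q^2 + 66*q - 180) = q^4 - 3*q^3 - 5*q^2 + 75*q - 180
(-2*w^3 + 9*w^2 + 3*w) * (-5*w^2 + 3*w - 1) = 10*w^5 - 51*w^4 + 14*w^3 - 3*w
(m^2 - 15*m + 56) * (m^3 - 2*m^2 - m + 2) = m^5 - 17*m^4 + 85*m^3 - 95*m^2 - 86*m + 112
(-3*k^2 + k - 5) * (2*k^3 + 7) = -6*k^5 + 2*k^4 - 10*k^3 - 21*k^2 + 7*k - 35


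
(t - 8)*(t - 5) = t^2 - 13*t + 40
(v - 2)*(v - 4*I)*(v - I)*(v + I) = v^4 - 2*v^3 - 4*I*v^3 + v^2 + 8*I*v^2 - 2*v - 4*I*v + 8*I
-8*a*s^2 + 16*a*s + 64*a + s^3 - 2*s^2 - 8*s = (-8*a + s)*(s - 4)*(s + 2)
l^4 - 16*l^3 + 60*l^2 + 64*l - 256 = (l - 8)^2*(l - 2)*(l + 2)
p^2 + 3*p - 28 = (p - 4)*(p + 7)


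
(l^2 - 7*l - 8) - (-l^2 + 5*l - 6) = 2*l^2 - 12*l - 2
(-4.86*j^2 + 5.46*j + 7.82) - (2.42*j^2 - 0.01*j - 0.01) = -7.28*j^2 + 5.47*j + 7.83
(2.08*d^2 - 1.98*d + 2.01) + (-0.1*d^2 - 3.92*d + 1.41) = 1.98*d^2 - 5.9*d + 3.42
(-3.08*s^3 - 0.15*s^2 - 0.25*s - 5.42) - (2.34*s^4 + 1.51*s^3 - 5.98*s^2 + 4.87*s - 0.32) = -2.34*s^4 - 4.59*s^3 + 5.83*s^2 - 5.12*s - 5.1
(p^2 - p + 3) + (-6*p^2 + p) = 3 - 5*p^2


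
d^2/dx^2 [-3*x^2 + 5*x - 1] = -6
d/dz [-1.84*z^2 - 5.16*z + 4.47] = -3.68*z - 5.16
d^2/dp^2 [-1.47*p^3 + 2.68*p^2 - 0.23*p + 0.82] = 5.36 - 8.82*p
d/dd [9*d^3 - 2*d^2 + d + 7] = 27*d^2 - 4*d + 1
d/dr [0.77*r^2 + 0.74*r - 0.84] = 1.54*r + 0.74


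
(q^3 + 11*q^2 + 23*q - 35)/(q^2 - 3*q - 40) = (q^2 + 6*q - 7)/(q - 8)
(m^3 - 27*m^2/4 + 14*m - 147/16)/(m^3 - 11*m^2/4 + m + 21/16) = (2*m - 7)/(2*m + 1)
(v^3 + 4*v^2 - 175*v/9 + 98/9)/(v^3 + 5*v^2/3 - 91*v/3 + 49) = (v - 2/3)/(v - 3)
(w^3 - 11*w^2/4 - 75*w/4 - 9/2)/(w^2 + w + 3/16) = 4*(w^2 - 3*w - 18)/(4*w + 3)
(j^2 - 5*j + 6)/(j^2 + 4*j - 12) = (j - 3)/(j + 6)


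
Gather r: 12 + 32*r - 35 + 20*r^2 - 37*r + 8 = 20*r^2 - 5*r - 15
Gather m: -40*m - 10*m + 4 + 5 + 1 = 10 - 50*m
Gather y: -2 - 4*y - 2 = -4*y - 4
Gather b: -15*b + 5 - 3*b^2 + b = -3*b^2 - 14*b + 5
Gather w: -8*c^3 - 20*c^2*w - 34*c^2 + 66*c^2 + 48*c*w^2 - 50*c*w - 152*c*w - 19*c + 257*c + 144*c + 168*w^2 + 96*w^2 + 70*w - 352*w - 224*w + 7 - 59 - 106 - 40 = -8*c^3 + 32*c^2 + 382*c + w^2*(48*c + 264) + w*(-20*c^2 - 202*c - 506) - 198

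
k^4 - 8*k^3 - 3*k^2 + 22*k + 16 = (k - 8)*(k - 2)*(k + 1)^2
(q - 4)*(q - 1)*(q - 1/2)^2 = q^4 - 6*q^3 + 37*q^2/4 - 21*q/4 + 1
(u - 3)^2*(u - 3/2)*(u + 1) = u^4 - 13*u^3/2 + 21*u^2/2 + 9*u/2 - 27/2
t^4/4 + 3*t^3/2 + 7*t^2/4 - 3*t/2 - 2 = (t/4 + 1)*(t - 1)*(t + 1)*(t + 2)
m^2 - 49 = (m - 7)*(m + 7)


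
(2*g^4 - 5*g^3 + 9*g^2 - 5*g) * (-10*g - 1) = -20*g^5 + 48*g^4 - 85*g^3 + 41*g^2 + 5*g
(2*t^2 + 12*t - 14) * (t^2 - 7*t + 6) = 2*t^4 - 2*t^3 - 86*t^2 + 170*t - 84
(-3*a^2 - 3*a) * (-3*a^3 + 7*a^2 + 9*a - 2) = 9*a^5 - 12*a^4 - 48*a^3 - 21*a^2 + 6*a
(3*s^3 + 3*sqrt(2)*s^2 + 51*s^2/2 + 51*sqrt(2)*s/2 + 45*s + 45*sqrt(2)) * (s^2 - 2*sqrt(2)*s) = 3*s^5 - 3*sqrt(2)*s^4 + 51*s^4/2 - 51*sqrt(2)*s^3/2 + 33*s^3 - 102*s^2 - 45*sqrt(2)*s^2 - 180*s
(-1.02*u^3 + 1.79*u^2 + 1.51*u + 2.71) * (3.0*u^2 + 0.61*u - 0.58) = -3.06*u^5 + 4.7478*u^4 + 6.2135*u^3 + 8.0129*u^2 + 0.7773*u - 1.5718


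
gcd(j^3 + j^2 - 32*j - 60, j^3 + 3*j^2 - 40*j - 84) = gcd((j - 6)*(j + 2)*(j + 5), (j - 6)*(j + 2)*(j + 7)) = j^2 - 4*j - 12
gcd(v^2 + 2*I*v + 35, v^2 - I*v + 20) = v - 5*I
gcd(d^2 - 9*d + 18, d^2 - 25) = 1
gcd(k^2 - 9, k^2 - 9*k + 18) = k - 3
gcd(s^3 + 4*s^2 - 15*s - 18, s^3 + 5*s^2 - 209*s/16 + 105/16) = 1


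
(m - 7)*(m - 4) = m^2 - 11*m + 28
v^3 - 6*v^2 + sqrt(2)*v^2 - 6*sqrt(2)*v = v*(v - 6)*(v + sqrt(2))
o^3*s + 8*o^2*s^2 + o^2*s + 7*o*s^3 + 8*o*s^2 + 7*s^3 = (o + s)*(o + 7*s)*(o*s + s)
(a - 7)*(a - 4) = a^2 - 11*a + 28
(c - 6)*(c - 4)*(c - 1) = c^3 - 11*c^2 + 34*c - 24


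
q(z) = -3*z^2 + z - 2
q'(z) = 1 - 6*z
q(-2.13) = -17.74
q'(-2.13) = 13.78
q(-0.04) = -2.04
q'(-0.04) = 1.24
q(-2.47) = -22.77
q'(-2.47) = 15.82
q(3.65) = -38.32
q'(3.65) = -20.90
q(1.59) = -7.99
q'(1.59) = -8.54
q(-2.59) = -24.71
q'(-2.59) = 16.54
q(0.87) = -3.40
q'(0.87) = -4.22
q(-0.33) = -2.66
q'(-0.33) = 2.98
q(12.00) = -422.00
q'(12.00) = -71.00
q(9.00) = -236.00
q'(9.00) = -53.00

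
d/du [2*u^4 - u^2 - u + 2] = 8*u^3 - 2*u - 1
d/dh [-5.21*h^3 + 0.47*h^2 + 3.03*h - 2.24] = -15.63*h^2 + 0.94*h + 3.03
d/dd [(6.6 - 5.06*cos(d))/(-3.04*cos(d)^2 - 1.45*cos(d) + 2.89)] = (15.3824*cos(d)^2 - 40.128*cos(d) + 5.0534)*sin(d)/(9.2416*cos(d)^4 + 8.816*cos(d)^3 - 15.4687*cos(d)^2 - 8.381*cos(d) + 8.3521)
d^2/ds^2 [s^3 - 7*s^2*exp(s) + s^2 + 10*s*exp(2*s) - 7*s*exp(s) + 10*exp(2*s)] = -7*s^2*exp(s) + 40*s*exp(2*s) - 35*s*exp(s) + 6*s + 80*exp(2*s) - 28*exp(s) + 2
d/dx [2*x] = 2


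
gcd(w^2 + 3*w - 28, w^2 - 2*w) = 1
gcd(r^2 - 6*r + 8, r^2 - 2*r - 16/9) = 1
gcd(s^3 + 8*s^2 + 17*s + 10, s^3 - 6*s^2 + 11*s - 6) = 1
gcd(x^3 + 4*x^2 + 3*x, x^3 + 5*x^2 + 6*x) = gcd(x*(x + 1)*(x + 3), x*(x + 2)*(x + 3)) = x^2 + 3*x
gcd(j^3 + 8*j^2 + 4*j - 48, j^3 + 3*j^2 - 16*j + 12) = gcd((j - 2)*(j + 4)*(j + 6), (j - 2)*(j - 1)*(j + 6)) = j^2 + 4*j - 12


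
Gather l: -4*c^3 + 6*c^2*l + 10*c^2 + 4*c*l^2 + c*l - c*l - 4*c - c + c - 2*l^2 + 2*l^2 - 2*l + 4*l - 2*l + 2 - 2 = -4*c^3 + 6*c^2*l + 10*c^2 + 4*c*l^2 - 4*c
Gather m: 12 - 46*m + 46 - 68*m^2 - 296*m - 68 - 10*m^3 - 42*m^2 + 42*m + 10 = -10*m^3 - 110*m^2 - 300*m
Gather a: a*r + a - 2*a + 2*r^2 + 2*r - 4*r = a*(r - 1) + 2*r^2 - 2*r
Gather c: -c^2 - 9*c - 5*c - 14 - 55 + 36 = -c^2 - 14*c - 33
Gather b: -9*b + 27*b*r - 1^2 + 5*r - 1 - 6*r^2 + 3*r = b*(27*r - 9) - 6*r^2 + 8*r - 2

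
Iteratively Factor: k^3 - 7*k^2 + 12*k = (k)*(k^2 - 7*k + 12) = k*(k - 3)*(k - 4)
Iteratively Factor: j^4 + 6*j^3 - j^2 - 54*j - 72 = (j + 4)*(j^3 + 2*j^2 - 9*j - 18) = (j + 3)*(j + 4)*(j^2 - j - 6) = (j - 3)*(j + 3)*(j + 4)*(j + 2)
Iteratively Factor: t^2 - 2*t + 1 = (t - 1)*(t - 1)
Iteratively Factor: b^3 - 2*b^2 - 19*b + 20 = (b - 1)*(b^2 - b - 20) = (b - 1)*(b + 4)*(b - 5)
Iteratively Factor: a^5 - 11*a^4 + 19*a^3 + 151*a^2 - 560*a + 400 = (a - 1)*(a^4 - 10*a^3 + 9*a^2 + 160*a - 400) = (a - 5)*(a - 1)*(a^3 - 5*a^2 - 16*a + 80) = (a - 5)^2*(a - 1)*(a^2 - 16) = (a - 5)^2*(a - 1)*(a + 4)*(a - 4)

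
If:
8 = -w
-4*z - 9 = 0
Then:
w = -8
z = -9/4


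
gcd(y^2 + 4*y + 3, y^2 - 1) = y + 1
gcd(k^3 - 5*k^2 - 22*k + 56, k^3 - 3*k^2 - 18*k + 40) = k^2 + 2*k - 8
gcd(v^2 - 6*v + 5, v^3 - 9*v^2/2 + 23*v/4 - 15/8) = 1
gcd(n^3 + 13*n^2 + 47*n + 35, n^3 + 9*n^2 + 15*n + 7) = n^2 + 8*n + 7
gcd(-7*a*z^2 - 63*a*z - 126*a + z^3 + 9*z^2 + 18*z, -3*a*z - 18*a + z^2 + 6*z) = z + 6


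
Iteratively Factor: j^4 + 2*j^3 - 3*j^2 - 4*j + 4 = (j + 2)*(j^3 - 3*j + 2) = (j + 2)^2*(j^2 - 2*j + 1) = (j - 1)*(j + 2)^2*(j - 1)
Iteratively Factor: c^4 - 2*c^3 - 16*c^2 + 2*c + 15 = (c - 5)*(c^3 + 3*c^2 - c - 3) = (c - 5)*(c + 1)*(c^2 + 2*c - 3) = (c - 5)*(c - 1)*(c + 1)*(c + 3)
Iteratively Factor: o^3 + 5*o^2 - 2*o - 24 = (o + 3)*(o^2 + 2*o - 8) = (o - 2)*(o + 3)*(o + 4)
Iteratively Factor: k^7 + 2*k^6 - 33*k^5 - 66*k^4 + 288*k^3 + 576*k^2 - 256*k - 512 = (k + 4)*(k^6 - 2*k^5 - 25*k^4 + 34*k^3 + 152*k^2 - 32*k - 128) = (k - 4)*(k + 4)*(k^5 + 2*k^4 - 17*k^3 - 34*k^2 + 16*k + 32) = (k - 4)*(k + 2)*(k + 4)*(k^4 - 17*k^2 + 16) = (k - 4)*(k + 1)*(k + 2)*(k + 4)*(k^3 - k^2 - 16*k + 16) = (k - 4)*(k - 1)*(k + 1)*(k + 2)*(k + 4)*(k^2 - 16) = (k - 4)*(k - 1)*(k + 1)*(k + 2)*(k + 4)^2*(k - 4)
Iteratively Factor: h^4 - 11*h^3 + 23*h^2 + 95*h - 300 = (h - 5)*(h^3 - 6*h^2 - 7*h + 60) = (h - 5)*(h - 4)*(h^2 - 2*h - 15) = (h - 5)^2*(h - 4)*(h + 3)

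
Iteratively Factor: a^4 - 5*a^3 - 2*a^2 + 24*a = (a + 2)*(a^3 - 7*a^2 + 12*a) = (a - 4)*(a + 2)*(a^2 - 3*a) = a*(a - 4)*(a + 2)*(a - 3)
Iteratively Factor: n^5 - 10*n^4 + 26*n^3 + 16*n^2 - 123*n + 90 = (n - 5)*(n^4 - 5*n^3 + n^2 + 21*n - 18) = (n - 5)*(n - 3)*(n^3 - 2*n^2 - 5*n + 6) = (n - 5)*(n - 3)^2*(n^2 + n - 2) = (n - 5)*(n - 3)^2*(n + 2)*(n - 1)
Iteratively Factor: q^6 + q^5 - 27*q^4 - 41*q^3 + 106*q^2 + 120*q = (q + 4)*(q^5 - 3*q^4 - 15*q^3 + 19*q^2 + 30*q) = (q - 5)*(q + 4)*(q^4 + 2*q^3 - 5*q^2 - 6*q) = q*(q - 5)*(q + 4)*(q^3 + 2*q^2 - 5*q - 6) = q*(q - 5)*(q + 3)*(q + 4)*(q^2 - q - 2) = q*(q - 5)*(q + 1)*(q + 3)*(q + 4)*(q - 2)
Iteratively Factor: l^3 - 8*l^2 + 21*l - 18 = (l - 3)*(l^2 - 5*l + 6) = (l - 3)^2*(l - 2)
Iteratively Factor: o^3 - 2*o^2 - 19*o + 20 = (o - 1)*(o^2 - o - 20) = (o - 1)*(o + 4)*(o - 5)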